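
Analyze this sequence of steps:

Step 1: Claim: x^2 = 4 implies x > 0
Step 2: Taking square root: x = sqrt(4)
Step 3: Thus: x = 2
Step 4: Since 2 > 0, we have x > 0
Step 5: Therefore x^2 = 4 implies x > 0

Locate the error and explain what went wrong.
Step 2: Taking square root: x = sqrt(4)

Step 2 takes the square root and assumes the positive root only. The equation x^2 = 4 actually has two solutions: x = 2 and x = -2. The proof silently assumes x > 0 without justification, then uses this assumption to conclude x > 0, which is circular. The counterexample x = -2 shows the claim is false.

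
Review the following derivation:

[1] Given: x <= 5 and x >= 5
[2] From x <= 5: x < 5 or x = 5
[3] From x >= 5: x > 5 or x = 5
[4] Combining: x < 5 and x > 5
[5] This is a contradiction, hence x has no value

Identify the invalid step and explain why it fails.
Step 4: Combining: x < 5 and x > 5

Step 4 incorrectly combines the conditions. From x <= 5 and x >= 5, the intersection is x = 5. The error treats the 'or' cases as 'and' requirements. The correct conclusion is that x = 5 is the unique solution, not that no solution exists.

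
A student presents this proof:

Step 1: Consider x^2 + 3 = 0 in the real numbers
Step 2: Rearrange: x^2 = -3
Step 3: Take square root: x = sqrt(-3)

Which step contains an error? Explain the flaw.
Step 3: Take square root: x = sqrt(-3)

Step 3 takes the square root of -3, which is negative. In the real number system, the square root of a negative number is undefined. The equation x^2 + 3 = 0 has no real solutions. Square roots of negative numbers only exist in the complex numbers.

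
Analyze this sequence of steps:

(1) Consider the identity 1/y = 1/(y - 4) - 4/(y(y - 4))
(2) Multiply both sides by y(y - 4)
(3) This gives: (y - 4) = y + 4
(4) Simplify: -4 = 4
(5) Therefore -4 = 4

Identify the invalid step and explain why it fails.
Step 3: This gives: (y - 4) = y + 4

Step 3 makes a sign error when clearing denominators. Multiplying -4/(y(y - 4)) by y(y - 4) gives -4, not +4. The correct result is (y - 4) = y - 4, which is trivially true, not (y - 4) = y + 4. (Step 1 is a valid identity: 1/(y - 4) - 4/(y(y - 4)) = (y - 4)/(y(y - 4)) = 1/y.)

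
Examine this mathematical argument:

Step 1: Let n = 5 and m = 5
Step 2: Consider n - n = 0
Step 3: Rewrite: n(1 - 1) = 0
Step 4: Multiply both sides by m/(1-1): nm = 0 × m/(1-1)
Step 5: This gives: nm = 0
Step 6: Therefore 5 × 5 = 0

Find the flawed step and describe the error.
Step 4: Multiply both sides by m/(1-1): nm = 0 × m/(1-1)

Step 4 multiplies both sides by m/(1-1). However, 1-1 = 0, so this is multiplication by m/0, which is undefined. We cannot multiply by an undefined expression.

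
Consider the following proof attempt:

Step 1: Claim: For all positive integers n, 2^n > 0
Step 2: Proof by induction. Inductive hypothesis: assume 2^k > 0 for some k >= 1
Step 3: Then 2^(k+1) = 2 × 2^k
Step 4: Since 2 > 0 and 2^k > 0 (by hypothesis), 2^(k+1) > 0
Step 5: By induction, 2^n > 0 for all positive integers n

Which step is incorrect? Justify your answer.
Step 5: By induction, 2^n > 0 for all positive integers n

Step 5 concludes the proof by induction, but no base case was ever established. A valid induction proof requires: (1) a base case proving 2^1 > 0, and (2) an inductive step showing IF 2^k > 0 THEN 2^(k+1) > 0. Steps 2-4 correctly establish the inductive step, but without the base case the conclusion in step 5 does not follow.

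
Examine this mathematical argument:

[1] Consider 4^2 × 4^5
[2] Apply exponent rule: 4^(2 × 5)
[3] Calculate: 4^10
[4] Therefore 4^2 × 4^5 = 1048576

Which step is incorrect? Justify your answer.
Step 2: Apply exponent rule: 4^(2 × 5)

Step 2 incorrectly states that a^b × a^c = a^(b×c). The correct rule is a^b × a^c = a^(b+c). The actual value is 4^2 × 4^5 = 4^7 = 16384, not 4^10 = 1048576.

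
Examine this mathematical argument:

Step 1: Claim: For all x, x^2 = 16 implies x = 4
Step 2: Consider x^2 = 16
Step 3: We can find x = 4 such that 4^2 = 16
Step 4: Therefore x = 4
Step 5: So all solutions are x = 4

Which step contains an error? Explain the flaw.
Step 4: Therefore x = 4

Step 4 incorrectly concludes that x = 4 is the only solution. The proof shows that x = 4 is A solution (existence), but does not show it is the ONLY solution (uniqueness). In fact, x = -4 is also a solution since (-4)^2 = 16. Finding one solution doesn't prove there are no others.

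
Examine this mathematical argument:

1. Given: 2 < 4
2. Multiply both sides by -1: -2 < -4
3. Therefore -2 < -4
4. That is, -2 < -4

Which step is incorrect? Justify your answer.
Step 2: Multiply both sides by -1: -2 < -4

Step 2 multiplies both sides by -1 but fails to reverse the inequality sign. When multiplying (or dividing) an inequality by a negative number, the direction must be reversed. Since 2 < 4, we should get -2 > -4, i.e., -2 > -4.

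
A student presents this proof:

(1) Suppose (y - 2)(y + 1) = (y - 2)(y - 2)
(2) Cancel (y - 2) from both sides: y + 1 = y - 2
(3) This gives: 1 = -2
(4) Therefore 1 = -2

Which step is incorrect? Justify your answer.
Step 2: Cancel (y - 2) from both sides: y + 1 = y - 2

Step 2 cancels (y - 2) from both sides. This is only valid if (y - 2) ≠ 0, i.e., y ≠ 2. When y = 2, both sides equal zero regardless of the other factors. The correct approach requires considering y = 2 as a separate case.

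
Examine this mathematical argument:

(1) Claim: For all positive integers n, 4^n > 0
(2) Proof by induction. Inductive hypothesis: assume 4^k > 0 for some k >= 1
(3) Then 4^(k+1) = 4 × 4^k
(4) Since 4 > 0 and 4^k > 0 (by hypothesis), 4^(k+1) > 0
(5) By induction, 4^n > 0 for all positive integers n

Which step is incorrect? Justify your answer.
Step 5: By induction, 4^n > 0 for all positive integers n

Step 5 concludes the proof by induction, but no base case was ever established. A valid induction proof requires: (1) a base case proving 4^1 > 0, and (2) an inductive step showing IF 4^k > 0 THEN 4^(k+1) > 0. Steps 2-4 correctly establish the inductive step, but without the base case the conclusion in step 5 does not follow.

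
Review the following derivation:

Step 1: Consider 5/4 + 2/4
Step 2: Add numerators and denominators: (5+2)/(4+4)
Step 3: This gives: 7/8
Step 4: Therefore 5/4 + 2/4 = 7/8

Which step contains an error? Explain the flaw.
Step 2: Add numerators and denominators: (5+2)/(4+4)

Step 2 incorrectly adds fractions by separately adding numerators and denominators. This is wrong. The correct method requires a common denominator: 5/4 + 2/4 = (5×4 + 2×4)/(4×4) = 28/16 = 7/4. The method used gives 7/8, which is different.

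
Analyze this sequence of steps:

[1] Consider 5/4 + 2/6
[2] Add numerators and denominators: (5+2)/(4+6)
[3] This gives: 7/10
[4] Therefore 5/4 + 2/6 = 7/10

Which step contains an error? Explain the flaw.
Step 2: Add numerators and denominators: (5+2)/(4+6)

Step 2 incorrectly adds fractions by separately adding numerators and denominators. This is wrong. The correct method requires a common denominator: 5/4 + 2/6 = (5×6 + 2×4)/(4×6) = 38/24 = 19/12. The method used gives 7/10, which is different.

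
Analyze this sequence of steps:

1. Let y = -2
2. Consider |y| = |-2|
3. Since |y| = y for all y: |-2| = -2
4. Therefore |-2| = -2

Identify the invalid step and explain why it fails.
Step 3: Since |y| = y for all y: |-2| = -2

Step 3 incorrectly states that |y| = y for all y. The correct definition is |y| = y when y >= 0, and |y| = -y when y < 0. Since -2 < 0, we have |-2| = -(-2) = 2, not -2.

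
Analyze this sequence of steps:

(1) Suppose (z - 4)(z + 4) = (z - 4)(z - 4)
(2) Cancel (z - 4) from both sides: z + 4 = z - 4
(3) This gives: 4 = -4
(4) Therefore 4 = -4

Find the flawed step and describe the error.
Step 2: Cancel (z - 4) from both sides: z + 4 = z - 4

Step 2 cancels (z - 4) from both sides. This is only valid if (z - 4) ≠ 0, i.e., z ≠ 4. When z = 4, both sides equal zero regardless of the other factors. The correct approach requires considering z = 4 as a separate case.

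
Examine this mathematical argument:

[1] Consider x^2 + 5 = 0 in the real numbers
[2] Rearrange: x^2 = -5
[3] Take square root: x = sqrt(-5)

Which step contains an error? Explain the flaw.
Step 3: Take square root: x = sqrt(-5)

Step 3 takes the square root of -5, which is negative. In the real number system, the square root of a negative number is undefined. The equation x^2 + 5 = 0 has no real solutions. Square roots of negative numbers only exist in the complex numbers.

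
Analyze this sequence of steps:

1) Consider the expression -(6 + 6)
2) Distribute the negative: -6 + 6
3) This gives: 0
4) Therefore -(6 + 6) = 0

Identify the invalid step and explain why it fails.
Step 2: Distribute the negative: -6 + 6

Step 2 incorrectly distributes the negative sign. The correct distribution is -(6 + 6) = -6 - 6 = -12. The negative must be applied to both terms, not just the first. The error treats -(6 + 6) as -6 + 6, which equals 0 instead of -12.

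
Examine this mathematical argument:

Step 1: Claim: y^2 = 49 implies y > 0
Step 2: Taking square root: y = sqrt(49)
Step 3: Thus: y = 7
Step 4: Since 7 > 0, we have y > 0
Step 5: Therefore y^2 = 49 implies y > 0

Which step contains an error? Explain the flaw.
Step 2: Taking square root: y = sqrt(49)

Step 2 takes the square root and assumes the positive root only. The equation y^2 = 49 actually has two solutions: y = 7 and y = -7. The proof silently assumes y > 0 without justification, then uses this assumption to conclude y > 0, which is circular. The counterexample y = -7 shows the claim is false.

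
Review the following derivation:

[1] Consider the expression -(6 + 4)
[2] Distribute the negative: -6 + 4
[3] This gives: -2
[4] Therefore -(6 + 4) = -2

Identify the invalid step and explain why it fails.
Step 2: Distribute the negative: -6 + 4

Step 2 incorrectly distributes the negative sign. The correct distribution is -(6 + 4) = -6 - 4 = -10. The negative must be applied to both terms, not just the first. The error treats -(6 + 4) as -6 + 4, which equals -2 instead of -10.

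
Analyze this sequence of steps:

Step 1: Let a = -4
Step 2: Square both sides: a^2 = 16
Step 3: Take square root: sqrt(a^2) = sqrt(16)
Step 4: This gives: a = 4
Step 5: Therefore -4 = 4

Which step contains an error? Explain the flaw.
Step 4: This gives: a = 4

Step 4 incorrectly states that sqrt(a^2) = a. The correct identity is sqrt(a^2) = |a|. Since a = -4 < 0, we have sqrt(a^2) = |-4| = 4, not a = -4.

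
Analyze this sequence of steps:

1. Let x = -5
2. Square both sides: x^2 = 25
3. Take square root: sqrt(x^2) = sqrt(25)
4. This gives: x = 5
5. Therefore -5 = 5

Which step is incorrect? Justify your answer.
Step 4: This gives: x = 5

Step 4 incorrectly states that sqrt(x^2) = x. The correct identity is sqrt(x^2) = |x|. Since x = -5 < 0, we have sqrt(x^2) = |-5| = 5, not x = -5.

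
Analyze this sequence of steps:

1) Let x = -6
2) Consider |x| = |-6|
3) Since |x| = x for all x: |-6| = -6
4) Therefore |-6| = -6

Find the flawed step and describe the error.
Step 3: Since |x| = x for all x: |-6| = -6

Step 3 incorrectly states that |x| = x for all x. The correct definition is |x| = x when x >= 0, and |x| = -x when x < 0. Since -6 < 0, we have |-6| = -(-6) = 6, not -6.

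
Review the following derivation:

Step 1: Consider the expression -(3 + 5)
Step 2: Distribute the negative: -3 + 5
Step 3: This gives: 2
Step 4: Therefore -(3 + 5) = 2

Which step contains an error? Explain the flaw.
Step 2: Distribute the negative: -3 + 5

Step 2 incorrectly distributes the negative sign. The correct distribution is -(3 + 5) = -3 - 5 = -8. The negative must be applied to both terms, not just the first. The error treats -(3 + 5) as -3 + 5, which equals 2 instead of -8.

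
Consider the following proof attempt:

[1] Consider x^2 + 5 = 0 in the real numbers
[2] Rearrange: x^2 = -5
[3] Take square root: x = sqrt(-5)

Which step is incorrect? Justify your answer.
Step 3: Take square root: x = sqrt(-5)

Step 3 takes the square root of -5, which is negative. In the real number system, the square root of a negative number is undefined. The equation x^2 + 5 = 0 has no real solutions. Square roots of negative numbers only exist in the complex numbers.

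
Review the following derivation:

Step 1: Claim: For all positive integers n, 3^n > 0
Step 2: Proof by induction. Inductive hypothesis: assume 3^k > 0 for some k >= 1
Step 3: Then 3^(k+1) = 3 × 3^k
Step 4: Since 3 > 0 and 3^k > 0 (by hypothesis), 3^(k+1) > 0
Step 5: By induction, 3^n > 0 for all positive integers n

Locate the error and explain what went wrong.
Step 5: By induction, 3^n > 0 for all positive integers n

Step 5 concludes the proof by induction, but no base case was ever established. A valid induction proof requires: (1) a base case proving 3^1 > 0, and (2) an inductive step showing IF 3^k > 0 THEN 3^(k+1) > 0. Steps 2-4 correctly establish the inductive step, but without the base case the conclusion in step 5 does not follow.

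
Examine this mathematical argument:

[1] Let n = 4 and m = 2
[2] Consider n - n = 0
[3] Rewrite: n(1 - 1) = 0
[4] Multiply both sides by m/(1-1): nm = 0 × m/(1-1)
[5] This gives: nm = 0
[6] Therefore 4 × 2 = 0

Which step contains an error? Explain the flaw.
Step 4: Multiply both sides by m/(1-1): nm = 0 × m/(1-1)

Step 4 multiplies both sides by m/(1-1). However, 1-1 = 0, so this is multiplication by m/0, which is undefined. We cannot multiply by an undefined expression.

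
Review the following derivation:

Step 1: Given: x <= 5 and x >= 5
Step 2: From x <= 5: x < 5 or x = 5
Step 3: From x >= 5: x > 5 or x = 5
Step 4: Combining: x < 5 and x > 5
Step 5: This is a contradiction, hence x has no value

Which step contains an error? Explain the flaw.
Step 4: Combining: x < 5 and x > 5

Step 4 incorrectly combines the conditions. From x <= 5 and x >= 5, the intersection is x = 5. The error treats the 'or' cases as 'and' requirements. The correct conclusion is that x = 5 is the unique solution, not that no solution exists.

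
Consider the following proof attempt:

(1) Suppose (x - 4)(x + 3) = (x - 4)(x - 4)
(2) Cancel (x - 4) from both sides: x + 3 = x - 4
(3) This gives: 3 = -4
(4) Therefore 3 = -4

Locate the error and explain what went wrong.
Step 2: Cancel (x - 4) from both sides: x + 3 = x - 4

Step 2 cancels (x - 4) from both sides. This is only valid if (x - 4) ≠ 0, i.e., x ≠ 4. When x = 4, both sides equal zero regardless of the other factors. The correct approach requires considering x = 4 as a separate case.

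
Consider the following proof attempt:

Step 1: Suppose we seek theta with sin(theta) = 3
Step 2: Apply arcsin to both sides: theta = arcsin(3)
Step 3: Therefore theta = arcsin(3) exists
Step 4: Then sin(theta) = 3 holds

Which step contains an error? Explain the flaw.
Step 2: Apply arcsin to both sides: theta = arcsin(3)

Step 2 applies arcsin to 3. However, arcsin(x) is only defined for x in [-1, 1] because sin(theta) can only produce values in that range. Since |3| > 1, arcsin(3) is undefined. There is no angle whose sine equals 3.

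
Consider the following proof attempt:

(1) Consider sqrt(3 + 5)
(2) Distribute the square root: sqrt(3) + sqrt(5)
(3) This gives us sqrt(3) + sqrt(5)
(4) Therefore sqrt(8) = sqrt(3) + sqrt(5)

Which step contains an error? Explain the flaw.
Step 2: Distribute the square root: sqrt(3) + sqrt(5)

Step 2 incorrectly 'distributes' the square root over addition. The square root function does not distribute: sqrt(a + b) ≠ sqrt(a) + sqrt(b). In fact, sqrt(3 + 5) = sqrt(8) ≈ 2.8284, while sqrt(3) + sqrt(5) ≈ 3.9681.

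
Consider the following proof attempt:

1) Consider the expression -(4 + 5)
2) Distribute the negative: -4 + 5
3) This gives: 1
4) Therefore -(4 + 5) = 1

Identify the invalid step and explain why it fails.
Step 2: Distribute the negative: -4 + 5

Step 2 incorrectly distributes the negative sign. The correct distribution is -(4 + 5) = -4 - 5 = -9. The negative must be applied to both terms, not just the first. The error treats -(4 + 5) as -4 + 5, which equals 1 instead of -9.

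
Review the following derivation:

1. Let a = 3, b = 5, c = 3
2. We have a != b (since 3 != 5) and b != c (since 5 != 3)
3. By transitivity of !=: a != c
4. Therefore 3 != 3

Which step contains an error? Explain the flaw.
Step 3: By transitivity of !=: a != c

Step 3 incorrectly applies transitivity to the '!=' relation. Transitivity states: if a R b and b R c, then a R c. However, '!=' is not transitive. Counterexample: 3 != 5 and 5 != 3, but 3 = 3 (both equal 3). Transitivity holds for relations like <, <=, =, but not for !=.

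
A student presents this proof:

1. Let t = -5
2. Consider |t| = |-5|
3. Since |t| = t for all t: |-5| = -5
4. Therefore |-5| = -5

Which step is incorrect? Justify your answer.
Step 3: Since |t| = t for all t: |-5| = -5

Step 3 incorrectly states that |t| = t for all t. The correct definition is |t| = t when t >= 0, and |t| = -t when t < 0. Since -5 < 0, we have |-5| = -(-5) = 5, not -5.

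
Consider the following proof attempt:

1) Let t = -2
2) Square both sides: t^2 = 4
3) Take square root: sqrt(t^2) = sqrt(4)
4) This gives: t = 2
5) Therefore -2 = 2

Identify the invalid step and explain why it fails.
Step 4: This gives: t = 2

Step 4 incorrectly states that sqrt(t^2) = t. The correct identity is sqrt(t^2) = |t|. Since t = -2 < 0, we have sqrt(t^2) = |-2| = 2, not t = -2.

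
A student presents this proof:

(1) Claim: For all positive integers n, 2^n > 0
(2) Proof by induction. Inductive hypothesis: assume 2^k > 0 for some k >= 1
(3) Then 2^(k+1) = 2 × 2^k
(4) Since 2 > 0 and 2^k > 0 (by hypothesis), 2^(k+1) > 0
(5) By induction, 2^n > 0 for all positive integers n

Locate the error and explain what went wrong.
Step 5: By induction, 2^n > 0 for all positive integers n

Step 5 concludes the proof by induction, but no base case was ever established. A valid induction proof requires: (1) a base case proving 2^1 > 0, and (2) an inductive step showing IF 2^k > 0 THEN 2^(k+1) > 0. Steps 2-4 correctly establish the inductive step, but without the base case the conclusion in step 5 does not follow.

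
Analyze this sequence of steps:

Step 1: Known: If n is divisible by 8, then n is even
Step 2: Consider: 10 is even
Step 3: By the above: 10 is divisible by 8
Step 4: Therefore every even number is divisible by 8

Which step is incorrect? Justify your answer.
Step 3: By the above: 10 is divisible by 8

Step 3 commits the fallacy of affirming the consequent. The known fact 'divisible by 8 → even' does NOT imply 'even → divisible by 8'. That would be the converse, which is false. For example, 10 is even but 10 ÷ 8 = 1.25, which is not an integer.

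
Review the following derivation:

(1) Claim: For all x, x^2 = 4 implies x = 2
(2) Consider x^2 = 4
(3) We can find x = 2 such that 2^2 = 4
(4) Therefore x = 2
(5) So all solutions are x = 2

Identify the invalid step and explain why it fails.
Step 4: Therefore x = 2

Step 4 incorrectly concludes that x = 2 is the only solution. The proof shows that x = 2 is A solution (existence), but does not show it is the ONLY solution (uniqueness). In fact, x = -2 is also a solution since (-2)^2 = 4. Finding one solution doesn't prove there are no others.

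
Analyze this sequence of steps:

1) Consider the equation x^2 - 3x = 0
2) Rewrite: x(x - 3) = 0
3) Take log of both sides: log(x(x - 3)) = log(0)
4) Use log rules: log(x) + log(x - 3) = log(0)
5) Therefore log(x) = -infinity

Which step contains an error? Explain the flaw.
Step 3: Take log of both sides: log(x(x - 3)) = log(0)

Step 3 takes the logarithm of both sides, resulting in log(0) on the right side. The logarithm is only defined for positive numbers; log(0) is undefined (approaches negative infinity). This operation is invalid.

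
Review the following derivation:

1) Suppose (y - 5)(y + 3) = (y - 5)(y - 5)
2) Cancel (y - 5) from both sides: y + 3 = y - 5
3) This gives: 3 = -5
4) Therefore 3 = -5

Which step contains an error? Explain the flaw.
Step 2: Cancel (y - 5) from both sides: y + 3 = y - 5

Step 2 cancels (y - 5) from both sides. This is only valid if (y - 5) ≠ 0, i.e., y ≠ 5. When y = 5, both sides equal zero regardless of the other factors. The correct approach requires considering y = 5 as a separate case.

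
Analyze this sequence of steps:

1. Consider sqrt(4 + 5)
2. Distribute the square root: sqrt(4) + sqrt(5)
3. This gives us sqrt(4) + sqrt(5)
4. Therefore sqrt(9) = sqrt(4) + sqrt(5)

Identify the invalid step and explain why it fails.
Step 2: Distribute the square root: sqrt(4) + sqrt(5)

Step 2 incorrectly 'distributes' the square root over addition. The square root function does not distribute: sqrt(a + b) ≠ sqrt(a) + sqrt(b). In fact, sqrt(4 + 5) = sqrt(9) ≈ 3.0000, while sqrt(4) + sqrt(5) ≈ 4.2361.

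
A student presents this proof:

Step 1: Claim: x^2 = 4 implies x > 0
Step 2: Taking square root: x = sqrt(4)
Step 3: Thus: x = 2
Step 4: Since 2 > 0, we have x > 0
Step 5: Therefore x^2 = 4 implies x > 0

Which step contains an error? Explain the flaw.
Step 2: Taking square root: x = sqrt(4)

Step 2 takes the square root and assumes the positive root only. The equation x^2 = 4 actually has two solutions: x = 2 and x = -2. The proof silently assumes x > 0 without justification, then uses this assumption to conclude x > 0, which is circular. The counterexample x = -2 shows the claim is false.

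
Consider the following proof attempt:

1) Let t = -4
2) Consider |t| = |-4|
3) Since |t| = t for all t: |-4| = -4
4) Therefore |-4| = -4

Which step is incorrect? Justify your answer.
Step 3: Since |t| = t for all t: |-4| = -4

Step 3 incorrectly states that |t| = t for all t. The correct definition is |t| = t when t >= 0, and |t| = -t when t < 0. Since -4 < 0, we have |-4| = -(-4) = 4, not -4.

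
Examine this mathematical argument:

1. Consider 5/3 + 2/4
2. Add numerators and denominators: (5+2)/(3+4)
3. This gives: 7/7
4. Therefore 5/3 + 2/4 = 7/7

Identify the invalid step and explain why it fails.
Step 2: Add numerators and denominators: (5+2)/(3+4)

Step 2 incorrectly adds fractions by separately adding numerators and denominators. This is wrong. The correct method requires a common denominator: 5/3 + 2/4 = (5×4 + 2×3)/(3×4) = 26/12 = 13/6. The method used gives 7/7, which is different.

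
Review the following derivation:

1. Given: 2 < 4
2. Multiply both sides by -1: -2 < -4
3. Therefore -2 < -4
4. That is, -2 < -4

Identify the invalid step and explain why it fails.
Step 2: Multiply both sides by -1: -2 < -4

Step 2 multiplies both sides by -1 but fails to reverse the inequality sign. When multiplying (or dividing) an inequality by a negative number, the direction must be reversed. Since 2 < 4, we should get -2 > -4, i.e., -2 > -4.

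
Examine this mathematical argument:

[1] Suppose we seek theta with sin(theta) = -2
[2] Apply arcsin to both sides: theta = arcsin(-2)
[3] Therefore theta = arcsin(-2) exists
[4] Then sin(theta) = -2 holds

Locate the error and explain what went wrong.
Step 2: Apply arcsin to both sides: theta = arcsin(-2)

Step 2 applies arcsin to -2. However, arcsin(x) is only defined for x in [-1, 1] because sin(theta) can only produce values in that range. Since |-2| > 1, arcsin(-2) is undefined. There is no angle whose sine equals -2.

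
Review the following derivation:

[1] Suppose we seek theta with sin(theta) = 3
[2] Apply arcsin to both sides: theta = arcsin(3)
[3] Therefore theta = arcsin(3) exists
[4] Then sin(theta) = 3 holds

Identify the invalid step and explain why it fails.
Step 2: Apply arcsin to both sides: theta = arcsin(3)

Step 2 applies arcsin to 3. However, arcsin(x) is only defined for x in [-1, 1] because sin(theta) can only produce values in that range. Since |3| > 1, arcsin(3) is undefined. There is no angle whose sine equals 3.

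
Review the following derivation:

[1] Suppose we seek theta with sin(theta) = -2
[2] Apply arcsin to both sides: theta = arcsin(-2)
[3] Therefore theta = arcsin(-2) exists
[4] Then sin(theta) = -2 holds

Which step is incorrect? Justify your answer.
Step 2: Apply arcsin to both sides: theta = arcsin(-2)

Step 2 applies arcsin to -2. However, arcsin(x) is only defined for x in [-1, 1] because sin(theta) can only produce values in that range. Since |-2| > 1, arcsin(-2) is undefined. There is no angle whose sine equals -2.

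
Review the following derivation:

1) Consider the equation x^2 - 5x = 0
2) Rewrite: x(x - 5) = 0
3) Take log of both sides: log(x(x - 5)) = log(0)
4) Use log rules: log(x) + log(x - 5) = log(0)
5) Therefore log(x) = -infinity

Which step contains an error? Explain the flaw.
Step 3: Take log of both sides: log(x(x - 5)) = log(0)

Step 3 takes the logarithm of both sides, resulting in log(0) on the right side. The logarithm is only defined for positive numbers; log(0) is undefined (approaches negative infinity). This operation is invalid.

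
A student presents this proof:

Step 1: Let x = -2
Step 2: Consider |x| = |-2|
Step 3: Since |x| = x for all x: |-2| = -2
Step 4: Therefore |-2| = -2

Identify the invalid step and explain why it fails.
Step 3: Since |x| = x for all x: |-2| = -2

Step 3 incorrectly states that |x| = x for all x. The correct definition is |x| = x when x >= 0, and |x| = -x when x < 0. Since -2 < 0, we have |-2| = -(-2) = 2, not -2.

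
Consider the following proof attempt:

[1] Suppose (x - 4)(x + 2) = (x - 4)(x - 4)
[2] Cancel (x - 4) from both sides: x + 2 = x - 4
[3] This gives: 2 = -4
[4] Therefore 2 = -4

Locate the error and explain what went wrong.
Step 2: Cancel (x - 4) from both sides: x + 2 = x - 4

Step 2 cancels (x - 4) from both sides. This is only valid if (x - 4) ≠ 0, i.e., x ≠ 4. When x = 4, both sides equal zero regardless of the other factors. The correct approach requires considering x = 4 as a separate case.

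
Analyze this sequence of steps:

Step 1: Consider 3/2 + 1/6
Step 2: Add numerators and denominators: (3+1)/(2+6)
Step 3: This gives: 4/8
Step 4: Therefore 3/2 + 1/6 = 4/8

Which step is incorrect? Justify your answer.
Step 2: Add numerators and denominators: (3+1)/(2+6)

Step 2 incorrectly adds fractions by separately adding numerators and denominators. This is wrong. The correct method requires a common denominator: 3/2 + 1/6 = (3×6 + 1×2)/(2×6) = 20/12 = 5/3. The method used gives 4/8, which is different.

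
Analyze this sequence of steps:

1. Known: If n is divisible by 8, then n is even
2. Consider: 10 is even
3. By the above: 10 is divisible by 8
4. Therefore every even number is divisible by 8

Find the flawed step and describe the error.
Step 3: By the above: 10 is divisible by 8

Step 3 commits the fallacy of affirming the consequent. The known fact 'divisible by 8 → even' does NOT imply 'even → divisible by 8'. That would be the converse, which is false. For example, 10 is even but 10 ÷ 8 = 1.25, which is not an integer.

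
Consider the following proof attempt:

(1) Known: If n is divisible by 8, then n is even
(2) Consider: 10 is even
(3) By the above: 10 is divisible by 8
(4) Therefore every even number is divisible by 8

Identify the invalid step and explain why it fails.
Step 3: By the above: 10 is divisible by 8

Step 3 commits the fallacy of affirming the consequent. The known fact 'divisible by 8 → even' does NOT imply 'even → divisible by 8'. That would be the converse, which is false. For example, 10 is even but 10 ÷ 8 = 1.25, which is not an integer.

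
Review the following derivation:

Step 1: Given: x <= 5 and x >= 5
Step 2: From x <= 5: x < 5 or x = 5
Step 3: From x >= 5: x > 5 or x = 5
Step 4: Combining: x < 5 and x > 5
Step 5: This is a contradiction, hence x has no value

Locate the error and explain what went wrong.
Step 4: Combining: x < 5 and x > 5

Step 4 incorrectly combines the conditions. From x <= 5 and x >= 5, the intersection is x = 5. The error treats the 'or' cases as 'and' requirements. The correct conclusion is that x = 5 is the unique solution, not that no solution exists.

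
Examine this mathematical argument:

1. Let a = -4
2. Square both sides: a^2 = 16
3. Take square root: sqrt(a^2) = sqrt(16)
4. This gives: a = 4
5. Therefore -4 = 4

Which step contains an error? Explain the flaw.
Step 4: This gives: a = 4

Step 4 incorrectly states that sqrt(a^2) = a. The correct identity is sqrt(a^2) = |a|. Since a = -4 < 0, we have sqrt(a^2) = |-4| = 4, not a = -4.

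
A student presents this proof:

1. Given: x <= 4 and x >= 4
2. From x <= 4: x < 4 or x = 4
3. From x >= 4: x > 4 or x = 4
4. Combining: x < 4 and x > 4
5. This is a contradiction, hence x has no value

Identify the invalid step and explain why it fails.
Step 4: Combining: x < 4 and x > 4

Step 4 incorrectly combines the conditions. From x <= 4 and x >= 4, the intersection is x = 4. The error treats the 'or' cases as 'and' requirements. The correct conclusion is that x = 4 is the unique solution, not that no solution exists.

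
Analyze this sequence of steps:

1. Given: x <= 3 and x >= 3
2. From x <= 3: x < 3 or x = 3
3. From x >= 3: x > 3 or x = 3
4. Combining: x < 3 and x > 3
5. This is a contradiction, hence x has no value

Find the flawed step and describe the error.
Step 4: Combining: x < 3 and x > 3

Step 4 incorrectly combines the conditions. From x <= 3 and x >= 3, the intersection is x = 3. The error treats the 'or' cases as 'and' requirements. The correct conclusion is that x = 3 is the unique solution, not that no solution exists.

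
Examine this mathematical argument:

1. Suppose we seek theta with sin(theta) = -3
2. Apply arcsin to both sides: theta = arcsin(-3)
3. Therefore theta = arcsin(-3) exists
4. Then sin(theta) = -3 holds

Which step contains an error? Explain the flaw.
Step 2: Apply arcsin to both sides: theta = arcsin(-3)

Step 2 applies arcsin to -3. However, arcsin(x) is only defined for x in [-1, 1] because sin(theta) can only produce values in that range. Since |-3| > 1, arcsin(-3) is undefined. There is no angle whose sine equals -3.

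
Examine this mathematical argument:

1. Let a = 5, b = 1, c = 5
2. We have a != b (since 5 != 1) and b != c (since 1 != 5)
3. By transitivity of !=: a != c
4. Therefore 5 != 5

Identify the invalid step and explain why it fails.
Step 3: By transitivity of !=: a != c

Step 3 incorrectly applies transitivity to the '!=' relation. Transitivity states: if a R b and b R c, then a R c. However, '!=' is not transitive. Counterexample: 5 != 1 and 1 != 5, but 5 = 5 (both equal 5). Transitivity holds for relations like <, <=, =, but not for !=.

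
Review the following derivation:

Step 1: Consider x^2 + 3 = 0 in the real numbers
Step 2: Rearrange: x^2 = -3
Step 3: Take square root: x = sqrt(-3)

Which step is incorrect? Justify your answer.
Step 3: Take square root: x = sqrt(-3)

Step 3 takes the square root of -3, which is negative. In the real number system, the square root of a negative number is undefined. The equation x^2 + 3 = 0 has no real solutions. Square roots of negative numbers only exist in the complex numbers.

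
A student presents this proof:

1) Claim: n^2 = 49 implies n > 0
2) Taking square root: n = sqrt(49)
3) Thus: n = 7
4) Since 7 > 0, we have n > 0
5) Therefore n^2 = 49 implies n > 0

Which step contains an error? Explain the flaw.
Step 2: Taking square root: n = sqrt(49)

Step 2 takes the square root and assumes the positive root only. The equation n^2 = 49 actually has two solutions: n = 7 and n = -7. The proof silently assumes n > 0 without justification, then uses this assumption to conclude n > 0, which is circular. The counterexample n = -7 shows the claim is false.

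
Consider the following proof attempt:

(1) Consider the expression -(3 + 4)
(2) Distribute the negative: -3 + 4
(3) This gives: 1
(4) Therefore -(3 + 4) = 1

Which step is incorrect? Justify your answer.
Step 2: Distribute the negative: -3 + 4

Step 2 incorrectly distributes the negative sign. The correct distribution is -(3 + 4) = -3 - 4 = -7. The negative must be applied to both terms, not just the first. The error treats -(3 + 4) as -3 + 4, which equals 1 instead of -7.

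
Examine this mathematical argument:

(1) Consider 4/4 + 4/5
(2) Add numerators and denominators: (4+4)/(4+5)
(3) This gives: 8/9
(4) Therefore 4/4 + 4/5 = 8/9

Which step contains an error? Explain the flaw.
Step 2: Add numerators and denominators: (4+4)/(4+5)

Step 2 incorrectly adds fractions by separately adding numerators and denominators. This is wrong. The correct method requires a common denominator: 4/4 + 4/5 = (4×5 + 4×4)/(4×5) = 36/20 = 9/5. The method used gives 8/9, which is different.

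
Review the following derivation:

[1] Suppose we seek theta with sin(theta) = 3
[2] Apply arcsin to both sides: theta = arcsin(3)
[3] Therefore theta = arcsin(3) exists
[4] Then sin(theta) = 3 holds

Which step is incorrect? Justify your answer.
Step 2: Apply arcsin to both sides: theta = arcsin(3)

Step 2 applies arcsin to 3. However, arcsin(x) is only defined for x in [-1, 1] because sin(theta) can only produce values in that range. Since |3| > 1, arcsin(3) is undefined. There is no angle whose sine equals 3.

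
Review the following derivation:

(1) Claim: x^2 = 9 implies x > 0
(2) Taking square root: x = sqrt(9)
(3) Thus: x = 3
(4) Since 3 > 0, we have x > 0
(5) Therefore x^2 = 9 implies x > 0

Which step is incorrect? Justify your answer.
Step 2: Taking square root: x = sqrt(9)

Step 2 takes the square root and assumes the positive root only. The equation x^2 = 9 actually has two solutions: x = 3 and x = -3. The proof silently assumes x > 0 without justification, then uses this assumption to conclude x > 0, which is circular. The counterexample x = -3 shows the claim is false.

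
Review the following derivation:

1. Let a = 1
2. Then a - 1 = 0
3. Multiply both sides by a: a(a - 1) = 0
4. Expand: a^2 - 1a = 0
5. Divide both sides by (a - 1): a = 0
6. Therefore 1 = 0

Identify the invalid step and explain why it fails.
Step 5: Divide both sides by (a - 1): a = 0

Step 5 divides both sides by (a - 1). However, since a = 1, we have (a - 1) = 0. Division by zero is undefined, making this step invalid.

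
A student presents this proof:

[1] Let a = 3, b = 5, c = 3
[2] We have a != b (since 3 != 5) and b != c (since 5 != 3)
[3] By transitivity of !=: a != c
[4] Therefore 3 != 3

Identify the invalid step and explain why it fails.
Step 3: By transitivity of !=: a != c

Step 3 incorrectly applies transitivity to the '!=' relation. Transitivity states: if a R b and b R c, then a R c. However, '!=' is not transitive. Counterexample: 3 != 5 and 5 != 3, but 3 = 3 (both equal 3). Transitivity holds for relations like <, <=, =, but not for !=.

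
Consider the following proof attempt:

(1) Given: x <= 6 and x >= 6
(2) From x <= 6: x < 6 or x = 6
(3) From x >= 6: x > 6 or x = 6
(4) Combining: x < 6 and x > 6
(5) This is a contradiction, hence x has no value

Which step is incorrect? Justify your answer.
Step 4: Combining: x < 6 and x > 6

Step 4 incorrectly combines the conditions. From x <= 6 and x >= 6, the intersection is x = 6. The error treats the 'or' cases as 'and' requirements. The correct conclusion is that x = 6 is the unique solution, not that no solution exists.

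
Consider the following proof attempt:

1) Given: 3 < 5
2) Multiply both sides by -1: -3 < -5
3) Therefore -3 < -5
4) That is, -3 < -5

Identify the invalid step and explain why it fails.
Step 2: Multiply both sides by -1: -3 < -5

Step 2 multiplies both sides by -1 but fails to reverse the inequality sign. When multiplying (or dividing) an inequality by a negative number, the direction must be reversed. Since 3 < 5, we should get -3 > -5, i.e., -3 > -5.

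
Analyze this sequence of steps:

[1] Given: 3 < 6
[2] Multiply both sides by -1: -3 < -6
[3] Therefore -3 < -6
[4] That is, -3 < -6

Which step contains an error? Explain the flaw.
Step 2: Multiply both sides by -1: -3 < -6

Step 2 multiplies both sides by -1 but fails to reverse the inequality sign. When multiplying (or dividing) an inequality by a negative number, the direction must be reversed. Since 3 < 6, we should get -3 > -6, i.e., -3 > -6.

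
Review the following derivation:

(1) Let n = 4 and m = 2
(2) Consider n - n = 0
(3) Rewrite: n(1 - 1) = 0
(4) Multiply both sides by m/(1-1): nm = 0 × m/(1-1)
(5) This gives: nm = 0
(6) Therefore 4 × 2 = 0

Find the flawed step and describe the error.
Step 4: Multiply both sides by m/(1-1): nm = 0 × m/(1-1)

Step 4 multiplies both sides by m/(1-1). However, 1-1 = 0, so this is multiplication by m/0, which is undefined. We cannot multiply by an undefined expression.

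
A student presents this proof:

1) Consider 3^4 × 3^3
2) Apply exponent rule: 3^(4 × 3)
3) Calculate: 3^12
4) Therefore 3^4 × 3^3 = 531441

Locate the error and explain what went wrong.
Step 2: Apply exponent rule: 3^(4 × 3)

Step 2 incorrectly states that a^b × a^c = a^(b×c). The correct rule is a^b × a^c = a^(b+c). The actual value is 3^4 × 3^3 = 3^7 = 2187, not 3^12 = 531441.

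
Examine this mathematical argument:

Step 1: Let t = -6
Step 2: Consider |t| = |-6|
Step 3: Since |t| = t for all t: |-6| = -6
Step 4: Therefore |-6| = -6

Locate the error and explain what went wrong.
Step 3: Since |t| = t for all t: |-6| = -6

Step 3 incorrectly states that |t| = t for all t. The correct definition is |t| = t when t >= 0, and |t| = -t when t < 0. Since -6 < 0, we have |-6| = -(-6) = 6, not -6.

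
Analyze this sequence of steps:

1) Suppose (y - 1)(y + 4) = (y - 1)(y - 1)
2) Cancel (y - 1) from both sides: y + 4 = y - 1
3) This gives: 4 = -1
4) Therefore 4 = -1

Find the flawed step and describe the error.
Step 2: Cancel (y - 1) from both sides: y + 4 = y - 1

Step 2 cancels (y - 1) from both sides. This is only valid if (y - 1) ≠ 0, i.e., y ≠ 1. When y = 1, both sides equal zero regardless of the other factors. The correct approach requires considering y = 1 as a separate case.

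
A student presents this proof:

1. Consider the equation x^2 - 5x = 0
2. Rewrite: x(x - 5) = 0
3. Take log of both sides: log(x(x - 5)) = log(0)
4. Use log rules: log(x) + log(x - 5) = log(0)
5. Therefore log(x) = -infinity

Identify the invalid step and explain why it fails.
Step 3: Take log of both sides: log(x(x - 5)) = log(0)

Step 3 takes the logarithm of both sides, resulting in log(0) on the right side. The logarithm is only defined for positive numbers; log(0) is undefined (approaches negative infinity). This operation is invalid.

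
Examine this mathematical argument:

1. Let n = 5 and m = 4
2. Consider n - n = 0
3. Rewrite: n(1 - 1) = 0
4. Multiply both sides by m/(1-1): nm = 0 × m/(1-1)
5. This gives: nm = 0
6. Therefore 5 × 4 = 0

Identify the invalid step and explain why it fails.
Step 4: Multiply both sides by m/(1-1): nm = 0 × m/(1-1)

Step 4 multiplies both sides by m/(1-1). However, 1-1 = 0, so this is multiplication by m/0, which is undefined. We cannot multiply by an undefined expression.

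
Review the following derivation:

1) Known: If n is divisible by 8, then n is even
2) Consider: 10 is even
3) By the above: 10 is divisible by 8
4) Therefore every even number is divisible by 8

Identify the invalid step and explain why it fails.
Step 3: By the above: 10 is divisible by 8

Step 3 commits the fallacy of affirming the consequent. The known fact 'divisible by 8 → even' does NOT imply 'even → divisible by 8'. That would be the converse, which is false. For example, 10 is even but 10 ÷ 8 = 1.25, which is not an integer.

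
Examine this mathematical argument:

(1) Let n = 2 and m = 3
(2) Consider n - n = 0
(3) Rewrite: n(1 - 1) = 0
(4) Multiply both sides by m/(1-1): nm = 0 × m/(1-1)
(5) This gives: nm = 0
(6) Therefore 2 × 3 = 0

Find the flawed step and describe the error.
Step 4: Multiply both sides by m/(1-1): nm = 0 × m/(1-1)

Step 4 multiplies both sides by m/(1-1). However, 1-1 = 0, so this is multiplication by m/0, which is undefined. We cannot multiply by an undefined expression.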